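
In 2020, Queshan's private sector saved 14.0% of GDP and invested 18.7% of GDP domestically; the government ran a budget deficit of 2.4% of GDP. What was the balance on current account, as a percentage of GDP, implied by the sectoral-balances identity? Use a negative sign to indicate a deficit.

By the sectoral-balances identity, CA = (S_private - I) + (T - G).
Private balance = 14.0 - 18.7 = -4.7
Government balance (T - G) = -2.4
CA = -4.7 + (-2.4) = -7.1

-7.1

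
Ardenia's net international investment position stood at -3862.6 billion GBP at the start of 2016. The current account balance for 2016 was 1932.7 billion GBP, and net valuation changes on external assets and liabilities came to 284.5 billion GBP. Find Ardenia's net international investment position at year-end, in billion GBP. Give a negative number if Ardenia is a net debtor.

Change in NIIP = current account + net valuation change = 1932.7 + 284.5 = 2217.2
End-of-year NIIP = -3862.6 + 2217.2 = -1645.4

-1645.4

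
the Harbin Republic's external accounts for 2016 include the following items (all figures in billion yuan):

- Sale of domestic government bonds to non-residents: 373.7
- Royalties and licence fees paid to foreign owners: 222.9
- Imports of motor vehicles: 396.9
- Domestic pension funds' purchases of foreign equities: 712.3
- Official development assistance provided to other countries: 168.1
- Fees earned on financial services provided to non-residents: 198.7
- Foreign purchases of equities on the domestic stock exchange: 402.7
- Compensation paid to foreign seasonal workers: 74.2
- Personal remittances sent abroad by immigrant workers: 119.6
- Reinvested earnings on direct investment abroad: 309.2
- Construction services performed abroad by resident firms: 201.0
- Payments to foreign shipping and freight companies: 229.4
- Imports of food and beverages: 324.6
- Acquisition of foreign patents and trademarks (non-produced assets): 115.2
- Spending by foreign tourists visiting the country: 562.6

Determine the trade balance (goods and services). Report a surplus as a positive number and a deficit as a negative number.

Goods: -324.6 - 396.9 = -721.5
Services: -222.9 - 229.4 + 198.7 + 201.0 + 562.6 = 510.0
Trade balance = -721.5 + 510.0 = -211.5
(Excluded from the trade balance — financial account: sale of domestic government bonds to non-residents 373.7, domestic pension funds' purchases of foreign equities 712.3, foreign purchases of equities on the domestic stock exchange 402.7; secondary income: official development assistance provided to other countries 168.1, personal remittances sent abroad by immigrant workers 119.6; primary income: compensation paid to foreign seasonal workers 74.2, reinvested earnings on direct investment abroad 309.2; capital account: acquisition of foreign patents and trademarks (non-produced assets) 115.2.)

-211.5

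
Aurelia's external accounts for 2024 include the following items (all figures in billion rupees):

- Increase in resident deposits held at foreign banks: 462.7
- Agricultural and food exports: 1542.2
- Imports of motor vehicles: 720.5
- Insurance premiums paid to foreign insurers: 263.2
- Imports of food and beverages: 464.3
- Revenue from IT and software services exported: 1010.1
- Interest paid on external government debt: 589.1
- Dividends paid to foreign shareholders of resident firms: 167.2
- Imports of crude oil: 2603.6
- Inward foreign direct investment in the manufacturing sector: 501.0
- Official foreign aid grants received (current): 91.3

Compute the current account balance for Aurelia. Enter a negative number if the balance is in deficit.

Goods: -720.5 - 2603.6 + 1542.2 - 464.3 = -2246.2
Services: 1010.1 - 263.2 = 746.9
Primary income: -167.2 - 589.1 = -756.3
Secondary income: 91.3
Current account = (-2246.2) + 746.9 + (-756.3) + 91.3 = -2164.3
(Excluded from the current account — financial account: increase in resident deposits held at foreign banks 462.7, inward foreign direct investment in the manufacturing sector 501.0.)

-2164.3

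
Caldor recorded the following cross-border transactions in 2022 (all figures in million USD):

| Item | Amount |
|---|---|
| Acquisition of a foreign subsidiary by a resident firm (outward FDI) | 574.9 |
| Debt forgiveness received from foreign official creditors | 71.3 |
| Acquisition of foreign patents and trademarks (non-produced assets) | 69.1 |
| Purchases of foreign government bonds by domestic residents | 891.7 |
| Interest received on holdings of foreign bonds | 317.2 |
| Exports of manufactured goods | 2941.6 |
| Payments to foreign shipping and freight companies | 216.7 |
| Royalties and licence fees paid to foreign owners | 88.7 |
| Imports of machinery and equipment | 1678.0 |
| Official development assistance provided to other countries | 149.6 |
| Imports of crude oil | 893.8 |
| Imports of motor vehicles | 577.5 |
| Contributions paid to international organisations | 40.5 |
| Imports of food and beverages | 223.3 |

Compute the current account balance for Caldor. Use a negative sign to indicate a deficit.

Goods: -223.3 - 1678.0 + 2941.6 - 577.5 - 893.8 = -431.0
Services: -88.7 - 216.7 = -305.4
Primary income: 317.2
Secondary income: -40.5 - 149.6 = -190.1
Current account = (-431.0) + (-305.4) + 317.2 + (-190.1) = -609.3
(Excluded from the current account — financial account: acquisition of a foreign subsidiary by a resident firm (outward FDI) 574.9, purchases of foreign government bonds by domestic residents 891.7; capital account: debt forgiveness received from foreign official creditors 71.3, acquisition of foreign patents and trademarks (non-produced assets) 69.1.)

-609.3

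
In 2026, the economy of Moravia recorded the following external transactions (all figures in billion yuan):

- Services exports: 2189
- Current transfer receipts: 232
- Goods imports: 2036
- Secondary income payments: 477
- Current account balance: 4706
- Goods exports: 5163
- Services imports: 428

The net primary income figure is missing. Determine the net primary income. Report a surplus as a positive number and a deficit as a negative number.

63

Current account = goods balance + services balance + net primary income + net secondary income
Sum of the known components = 4643
Net primary income = CA - (known components) = 4706 - 4643 = 63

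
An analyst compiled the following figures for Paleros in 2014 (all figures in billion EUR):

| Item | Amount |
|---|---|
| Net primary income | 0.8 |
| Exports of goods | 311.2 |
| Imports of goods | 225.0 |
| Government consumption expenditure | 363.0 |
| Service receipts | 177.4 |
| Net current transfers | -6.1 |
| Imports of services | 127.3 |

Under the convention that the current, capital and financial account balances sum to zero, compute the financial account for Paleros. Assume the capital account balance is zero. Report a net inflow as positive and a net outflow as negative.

-131.0

Goods balance = 311.2 - 225.0 = 86.2
Services balance = 177.4 - 127.3 = 50.1
Trade balance (goods + services) = 86.2 + 50.1 = 136.3
Net primary income = 0.8
Net secondary income = -6.1
Current account = 136.3 + 0.8 + (-6.1) = 131.0
Financial account = -(131.0) = -131.0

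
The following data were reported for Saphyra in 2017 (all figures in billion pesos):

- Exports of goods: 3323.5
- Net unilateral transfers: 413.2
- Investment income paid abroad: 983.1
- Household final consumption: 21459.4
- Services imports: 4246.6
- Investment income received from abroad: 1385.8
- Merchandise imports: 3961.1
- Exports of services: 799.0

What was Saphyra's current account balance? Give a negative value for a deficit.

Goods balance = 3323.5 - 3961.1 = -637.6
Services balance = 799.0 - 4246.6 = -3447.6
Trade balance (goods + services) = -637.6 + (-3447.6) = -4085.2
Net primary income = 1385.8 - 983.1 = 402.7
Net secondary income = 413.2
Current account = -4085.2 + 402.7 + 413.2 = -3269.3

-3269.3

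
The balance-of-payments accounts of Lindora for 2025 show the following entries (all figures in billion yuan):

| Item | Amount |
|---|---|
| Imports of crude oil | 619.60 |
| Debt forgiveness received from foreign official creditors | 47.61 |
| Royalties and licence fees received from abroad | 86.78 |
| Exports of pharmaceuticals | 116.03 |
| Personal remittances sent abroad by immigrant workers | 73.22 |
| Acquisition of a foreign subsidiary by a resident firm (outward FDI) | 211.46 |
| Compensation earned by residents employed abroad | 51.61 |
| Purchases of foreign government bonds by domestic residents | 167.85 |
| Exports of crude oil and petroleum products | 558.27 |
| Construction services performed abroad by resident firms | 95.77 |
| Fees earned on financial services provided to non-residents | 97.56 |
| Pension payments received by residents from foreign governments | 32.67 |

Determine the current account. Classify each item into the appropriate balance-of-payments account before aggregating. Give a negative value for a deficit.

345.87

Goods: 116.03 - 619.60 + 558.27 = 54.70
Services: 86.78 + 95.77 + 97.56 = 280.11
Primary income: 51.61
Secondary income: 32.67 - 73.22 = -40.55
Current account = 54.70 + 280.11 + 51.61 + (-40.55) = 345.87
(Excluded from the current account — capital account: debt forgiveness received from foreign official creditors 47.61; financial account: acquisition of a foreign subsidiary by a resident firm (outward FDI) 211.46, purchases of foreign government bonds by domestic residents 167.85.)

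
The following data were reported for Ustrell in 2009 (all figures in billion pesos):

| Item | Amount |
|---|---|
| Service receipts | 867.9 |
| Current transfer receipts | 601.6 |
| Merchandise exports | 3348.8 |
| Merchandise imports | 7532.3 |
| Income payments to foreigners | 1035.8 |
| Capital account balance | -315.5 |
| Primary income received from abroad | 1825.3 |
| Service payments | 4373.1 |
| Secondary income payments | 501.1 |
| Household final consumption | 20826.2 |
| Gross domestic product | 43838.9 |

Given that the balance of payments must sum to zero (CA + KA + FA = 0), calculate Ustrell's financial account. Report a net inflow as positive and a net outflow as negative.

7114.2

Goods balance = 3348.8 - 7532.3 = -4183.5
Services balance = 867.9 - 4373.1 = -3505.2
Trade balance (goods + services) = -4183.5 + (-3505.2) = -7688.7
Net primary income = 1825.3 - 1035.8 = 789.5
Net secondary income = 601.6 - 501.1 = 100.5
Current account = -7688.7 + 789.5 + 100.5 = -6798.7
Financial account = -(-6798.7 + (-315.5)) = 7114.2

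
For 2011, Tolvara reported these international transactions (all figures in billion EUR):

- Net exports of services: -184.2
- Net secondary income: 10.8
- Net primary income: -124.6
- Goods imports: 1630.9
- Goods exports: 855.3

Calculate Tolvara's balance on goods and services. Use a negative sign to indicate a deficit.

Goods balance = 855.3 - 1630.9 = -775.6
Services balance = -184.2
Trade balance (goods + services) = -775.6 + (-184.2) = -959.8

-959.8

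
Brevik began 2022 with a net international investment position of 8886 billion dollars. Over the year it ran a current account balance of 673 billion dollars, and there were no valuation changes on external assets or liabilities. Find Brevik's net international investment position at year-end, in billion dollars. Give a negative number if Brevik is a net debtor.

9559

With no valuation effects, change in NIIP = current account = 673
End-of-year NIIP = 8886 + 673 = 9559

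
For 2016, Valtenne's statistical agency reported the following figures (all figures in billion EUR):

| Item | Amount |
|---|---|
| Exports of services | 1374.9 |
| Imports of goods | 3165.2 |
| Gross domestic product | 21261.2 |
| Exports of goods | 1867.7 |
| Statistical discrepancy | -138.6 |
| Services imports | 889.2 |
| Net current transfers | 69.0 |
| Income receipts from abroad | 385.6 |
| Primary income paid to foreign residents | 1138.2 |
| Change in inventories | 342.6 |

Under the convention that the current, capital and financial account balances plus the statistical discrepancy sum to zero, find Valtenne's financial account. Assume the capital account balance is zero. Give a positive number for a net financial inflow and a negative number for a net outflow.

1634.0

Goods balance = 1867.7 - 3165.2 = -1297.5
Services balance = 1374.9 - 889.2 = 485.7
Trade balance (goods + services) = -1297.5 + 485.7 = -811.8
Net primary income = 385.6 - 1138.2 = -752.6
Net secondary income = 69.0
Current account = -811.8 + (-752.6) + 69.0 = -1495.4
Financial account = -(-1495.4 + (-138.6)) = 1634.0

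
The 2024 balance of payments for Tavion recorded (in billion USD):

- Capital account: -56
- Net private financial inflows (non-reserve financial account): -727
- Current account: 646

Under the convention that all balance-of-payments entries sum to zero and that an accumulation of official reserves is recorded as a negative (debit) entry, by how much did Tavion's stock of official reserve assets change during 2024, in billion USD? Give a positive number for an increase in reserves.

Official reserve transactions balance = -(646 + (-56) + (-727)) = 137
An accumulation of reserves is recorded as a debit (negative entry), so the change in the stock of reserves is the negative of that balance.
Change in official reserves = -(137) = -137

-137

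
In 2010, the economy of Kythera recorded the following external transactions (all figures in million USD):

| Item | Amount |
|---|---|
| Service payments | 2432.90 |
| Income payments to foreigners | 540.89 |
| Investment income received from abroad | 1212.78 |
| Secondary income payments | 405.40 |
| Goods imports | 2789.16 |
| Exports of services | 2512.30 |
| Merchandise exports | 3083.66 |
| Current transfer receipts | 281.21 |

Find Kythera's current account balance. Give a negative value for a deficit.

Goods balance = 3083.66 - 2789.16 = 294.50
Services balance = 2512.30 - 2432.90 = 79.40
Trade balance (goods + services) = 294.50 + 79.40 = 373.90
Net primary income = 1212.78 - 540.89 = 671.89
Net secondary income = 281.21 - 405.40 = -124.19
Current account = 373.90 + 671.89 + (-124.19) = 921.60

921.60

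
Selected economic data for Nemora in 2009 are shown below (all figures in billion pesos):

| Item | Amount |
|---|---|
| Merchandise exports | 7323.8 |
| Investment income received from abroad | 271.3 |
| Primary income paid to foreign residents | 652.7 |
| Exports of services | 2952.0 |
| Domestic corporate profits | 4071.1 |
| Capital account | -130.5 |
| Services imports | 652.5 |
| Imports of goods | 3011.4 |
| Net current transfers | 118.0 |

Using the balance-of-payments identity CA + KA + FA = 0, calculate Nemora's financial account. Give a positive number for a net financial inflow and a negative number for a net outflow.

-6218.0

Goods balance = 7323.8 - 3011.4 = 4312.4
Services balance = 2952.0 - 652.5 = 2299.5
Trade balance (goods + services) = 4312.4 + 2299.5 = 6611.9
Net primary income = 271.3 - 652.7 = -381.4
Net secondary income = 118.0
Current account = 6611.9 + (-381.4) + 118.0 = 6348.5
Financial account = -(6348.5 + (-130.5)) = -6218.0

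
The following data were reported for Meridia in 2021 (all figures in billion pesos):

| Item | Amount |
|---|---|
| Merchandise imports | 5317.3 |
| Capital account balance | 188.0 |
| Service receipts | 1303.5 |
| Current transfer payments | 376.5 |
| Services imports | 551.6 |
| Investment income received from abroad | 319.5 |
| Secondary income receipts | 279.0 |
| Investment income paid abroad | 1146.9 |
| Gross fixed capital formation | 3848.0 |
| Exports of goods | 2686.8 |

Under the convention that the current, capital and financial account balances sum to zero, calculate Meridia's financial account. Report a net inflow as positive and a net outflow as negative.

2615.5

Goods balance = 2686.8 - 5317.3 = -2630.5
Services balance = 1303.5 - 551.6 = 751.9
Trade balance (goods + services) = -2630.5 + 751.9 = -1878.6
Net primary income = 319.5 - 1146.9 = -827.4
Net secondary income = 279.0 - 376.5 = -97.5
Current account = -1878.6 + (-827.4) + (-97.5) = -2803.5
Financial account = -(-2803.5 + 188.0) = 2615.5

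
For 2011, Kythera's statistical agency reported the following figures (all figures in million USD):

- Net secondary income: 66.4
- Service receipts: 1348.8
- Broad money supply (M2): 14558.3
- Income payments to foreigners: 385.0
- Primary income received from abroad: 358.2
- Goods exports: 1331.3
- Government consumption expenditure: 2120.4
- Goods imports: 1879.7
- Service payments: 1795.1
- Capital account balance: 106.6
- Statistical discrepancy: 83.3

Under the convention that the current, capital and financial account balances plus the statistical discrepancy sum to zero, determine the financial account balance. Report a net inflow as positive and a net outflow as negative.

Goods balance = 1331.3 - 1879.7 = -548.4
Services balance = 1348.8 - 1795.1 = -446.3
Trade balance (goods + services) = -548.4 + (-446.3) = -994.7
Net primary income = 358.2 - 385.0 = -26.8
Net secondary income = 66.4
Current account = -994.7 + (-26.8) + 66.4 = -955.1
Financial account = -(-955.1 + 106.6 + 83.3) = 765.2

765.2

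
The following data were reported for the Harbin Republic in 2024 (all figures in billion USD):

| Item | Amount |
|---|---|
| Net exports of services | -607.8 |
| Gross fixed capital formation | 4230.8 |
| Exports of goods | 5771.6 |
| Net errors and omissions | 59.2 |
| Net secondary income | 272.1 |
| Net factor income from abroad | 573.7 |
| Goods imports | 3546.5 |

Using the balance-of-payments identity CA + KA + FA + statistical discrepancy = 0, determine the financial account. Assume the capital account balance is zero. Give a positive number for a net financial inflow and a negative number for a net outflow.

-2522.3

Goods balance = 5771.6 - 3546.5 = 2225.1
Services balance = -607.8
Trade balance (goods + services) = 2225.1 + (-607.8) = 1617.3
Net primary income = 573.7
Net secondary income = 272.1
Current account = 1617.3 + 573.7 + 272.1 = 2463.1
Financial account = -(2463.1 + 59.2) = -2522.3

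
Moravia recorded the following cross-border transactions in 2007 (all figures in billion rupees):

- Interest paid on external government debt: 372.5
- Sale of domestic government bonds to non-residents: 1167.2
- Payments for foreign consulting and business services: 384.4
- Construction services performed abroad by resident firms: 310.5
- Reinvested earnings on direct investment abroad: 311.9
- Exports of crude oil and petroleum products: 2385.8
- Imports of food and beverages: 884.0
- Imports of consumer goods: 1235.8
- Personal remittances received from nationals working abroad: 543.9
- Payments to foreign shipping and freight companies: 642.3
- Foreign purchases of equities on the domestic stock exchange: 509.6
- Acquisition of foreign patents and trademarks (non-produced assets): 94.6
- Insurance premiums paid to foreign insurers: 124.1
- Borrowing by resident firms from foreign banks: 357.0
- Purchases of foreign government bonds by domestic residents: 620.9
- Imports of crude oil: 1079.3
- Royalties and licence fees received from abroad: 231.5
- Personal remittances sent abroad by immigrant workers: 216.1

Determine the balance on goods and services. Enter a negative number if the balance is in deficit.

Goods: -1235.8 - 1079.3 - 884.0 + 2385.8 = -813.3
Services: 310.5 - 642.3 - 384.4 - 124.1 + 231.5 = -608.8
Trade balance = -813.3 + (-608.8) = -1422.1
(Excluded from the trade balance — primary income: interest paid on external government debt 372.5, reinvested earnings on direct investment abroad 311.9; financial account: sale of domestic government bonds to non-residents 1167.2, foreign purchases of equities on the domestic stock exchange 509.6, borrowing by resident firms from foreign banks 357.0, purchases of foreign government bonds by domestic residents 620.9; secondary income: personal remittances received from nationals working abroad 543.9, personal remittances sent abroad by immigrant workers 216.1; capital account: acquisition of foreign patents and trademarks (non-produced assets) 94.6.)

-1422.1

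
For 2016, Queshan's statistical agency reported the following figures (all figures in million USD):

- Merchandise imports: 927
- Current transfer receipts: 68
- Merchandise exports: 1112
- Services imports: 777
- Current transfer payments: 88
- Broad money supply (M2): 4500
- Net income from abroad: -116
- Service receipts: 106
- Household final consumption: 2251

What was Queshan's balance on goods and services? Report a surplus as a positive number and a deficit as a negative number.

-486

Goods balance = 1112 - 927 = 185
Services balance = 106 - 777 = -671
Trade balance (goods + services) = 185 + (-671) = -486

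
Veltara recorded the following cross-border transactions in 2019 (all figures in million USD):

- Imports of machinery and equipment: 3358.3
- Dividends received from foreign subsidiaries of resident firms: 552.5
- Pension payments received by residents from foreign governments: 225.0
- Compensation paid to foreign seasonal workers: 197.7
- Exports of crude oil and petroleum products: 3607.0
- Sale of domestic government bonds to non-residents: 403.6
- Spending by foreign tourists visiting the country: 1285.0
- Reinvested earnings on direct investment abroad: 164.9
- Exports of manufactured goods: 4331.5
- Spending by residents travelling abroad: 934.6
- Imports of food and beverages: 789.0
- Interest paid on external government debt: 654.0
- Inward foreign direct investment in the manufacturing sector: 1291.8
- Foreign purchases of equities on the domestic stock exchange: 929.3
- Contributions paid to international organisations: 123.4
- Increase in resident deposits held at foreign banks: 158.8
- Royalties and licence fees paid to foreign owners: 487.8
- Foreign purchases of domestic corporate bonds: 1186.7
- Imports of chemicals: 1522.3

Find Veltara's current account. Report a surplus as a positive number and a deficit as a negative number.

Goods: -789.0 + 4331.5 - 3358.3 - 1522.3 + 3607.0 = 2268.9
Services: 1285.0 - 487.8 - 934.6 = -137.4
Primary income: 552.5 - 197.7 + 164.9 - 654.0 = -134.3
Secondary income: 225.0 - 123.4 = 101.6
Current account = 2268.9 + (-137.4) + (-134.3) + 101.6 = 2098.8
(Excluded from the current account — financial account: sale of domestic government bonds to non-residents 403.6, inward foreign direct investment in the manufacturing sector 1291.8, foreign purchases of equities on the domestic stock exchange 929.3, increase in resident deposits held at foreign banks 158.8, foreign purchases of domestic corporate bonds 1186.7.)

2098.8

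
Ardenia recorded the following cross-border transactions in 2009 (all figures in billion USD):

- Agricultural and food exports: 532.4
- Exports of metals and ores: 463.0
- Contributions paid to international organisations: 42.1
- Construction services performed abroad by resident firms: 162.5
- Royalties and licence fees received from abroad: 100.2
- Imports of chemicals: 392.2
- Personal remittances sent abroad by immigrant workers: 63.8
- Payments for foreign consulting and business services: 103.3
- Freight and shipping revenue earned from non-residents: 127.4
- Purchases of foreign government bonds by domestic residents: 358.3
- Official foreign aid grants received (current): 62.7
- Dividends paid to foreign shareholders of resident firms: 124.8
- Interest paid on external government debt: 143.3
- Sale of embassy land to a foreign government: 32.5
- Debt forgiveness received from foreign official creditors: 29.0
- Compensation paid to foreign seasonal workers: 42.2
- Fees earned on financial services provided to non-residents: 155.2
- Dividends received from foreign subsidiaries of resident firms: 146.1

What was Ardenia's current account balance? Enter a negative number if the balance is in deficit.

837.8

Goods: -392.2 + 463.0 + 532.4 = 603.2
Services: -103.3 + 162.5 + 100.2 + 127.4 + 155.2 = 442.0
Primary income: -124.8 + 146.1 - 143.3 - 42.2 = -164.2
Secondary income: -63.8 + 62.7 - 42.1 = -43.2
Current account = 603.2 + 442.0 + (-164.2) + (-43.2) = 837.8
(Excluded from the current account — financial account: purchases of foreign government bonds by domestic residents 358.3; capital account: sale of embassy land to a foreign government 32.5, debt forgiveness received from foreign official creditors 29.0.)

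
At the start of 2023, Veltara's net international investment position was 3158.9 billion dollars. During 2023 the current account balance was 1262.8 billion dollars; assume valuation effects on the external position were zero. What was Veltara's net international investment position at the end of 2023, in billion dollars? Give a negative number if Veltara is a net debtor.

4421.7

With no valuation effects, change in NIIP = current account = 1262.8
End-of-year NIIP = 3158.9 + 1262.8 = 4421.7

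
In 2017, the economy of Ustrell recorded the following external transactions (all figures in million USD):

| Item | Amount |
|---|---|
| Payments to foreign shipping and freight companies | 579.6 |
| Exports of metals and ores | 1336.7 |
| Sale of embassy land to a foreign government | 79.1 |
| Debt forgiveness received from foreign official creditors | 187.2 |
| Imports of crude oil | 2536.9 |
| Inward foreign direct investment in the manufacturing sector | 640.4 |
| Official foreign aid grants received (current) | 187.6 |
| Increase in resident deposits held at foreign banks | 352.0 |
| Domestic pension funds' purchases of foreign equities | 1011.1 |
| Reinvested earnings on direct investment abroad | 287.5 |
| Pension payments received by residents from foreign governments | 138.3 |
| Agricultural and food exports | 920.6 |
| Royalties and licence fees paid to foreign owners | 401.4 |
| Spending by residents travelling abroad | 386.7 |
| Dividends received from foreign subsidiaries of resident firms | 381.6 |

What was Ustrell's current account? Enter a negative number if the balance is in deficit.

-652.3

Goods: 1336.7 + 920.6 - 2536.9 = -279.6
Services: -579.6 - 386.7 - 401.4 = -1367.7
Primary income: 287.5 + 381.6 = 669.1
Secondary income: 187.6 + 138.3 = 325.9
Current account = (-279.6) + (-1367.7) + 669.1 + 325.9 = -652.3
(Excluded from the current account — capital account: sale of embassy land to a foreign government 79.1, debt forgiveness received from foreign official creditors 187.2; financial account: inward foreign direct investment in the manufacturing sector 640.4, increase in resident deposits held at foreign banks 352.0, domestic pension funds' purchases of foreign equities 1011.1.)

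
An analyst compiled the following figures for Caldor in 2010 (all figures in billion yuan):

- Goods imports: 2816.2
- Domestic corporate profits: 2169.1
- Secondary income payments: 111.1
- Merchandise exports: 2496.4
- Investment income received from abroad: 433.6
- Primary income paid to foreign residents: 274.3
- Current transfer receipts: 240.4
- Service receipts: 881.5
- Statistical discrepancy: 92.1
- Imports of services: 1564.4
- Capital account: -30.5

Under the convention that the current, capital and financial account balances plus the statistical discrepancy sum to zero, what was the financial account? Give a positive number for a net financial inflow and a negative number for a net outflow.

Goods balance = 2496.4 - 2816.2 = -319.8
Services balance = 881.5 - 1564.4 = -682.9
Trade balance (goods + services) = -319.8 + (-682.9) = -1002.7
Net primary income = 433.6 - 274.3 = 159.3
Net secondary income = 240.4 - 111.1 = 129.3
Current account = -1002.7 + 159.3 + 129.3 = -714.1
Financial account = -(-714.1 + (-30.5) + 92.1) = 652.5

652.5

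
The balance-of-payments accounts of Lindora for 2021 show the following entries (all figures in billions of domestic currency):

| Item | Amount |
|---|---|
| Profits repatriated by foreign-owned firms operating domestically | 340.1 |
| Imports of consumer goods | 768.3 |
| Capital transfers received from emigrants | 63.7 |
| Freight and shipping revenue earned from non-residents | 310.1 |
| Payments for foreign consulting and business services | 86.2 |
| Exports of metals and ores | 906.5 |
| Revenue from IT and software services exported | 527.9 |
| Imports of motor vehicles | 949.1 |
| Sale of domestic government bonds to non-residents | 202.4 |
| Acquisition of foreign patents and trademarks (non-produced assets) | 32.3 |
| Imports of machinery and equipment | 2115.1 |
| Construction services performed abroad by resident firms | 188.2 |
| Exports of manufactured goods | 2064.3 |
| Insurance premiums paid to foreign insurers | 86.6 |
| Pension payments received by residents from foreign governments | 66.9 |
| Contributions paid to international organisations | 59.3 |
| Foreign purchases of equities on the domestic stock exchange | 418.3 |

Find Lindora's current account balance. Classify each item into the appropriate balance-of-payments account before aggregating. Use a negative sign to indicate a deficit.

-340.8

Goods: -949.1 - 2115.1 + 2064.3 - 768.3 + 906.5 = -861.7
Services: 310.1 + 527.9 + 188.2 - 86.6 - 86.2 = 853.4
Primary income: -340.1
Secondary income: -59.3 + 66.9 = 7.6
Current account = (-861.7) + 853.4 + (-340.1) + 7.6 = -340.8
(Excluded from the current account — capital account: capital transfers received from emigrants 63.7, acquisition of foreign patents and trademarks (non-produced assets) 32.3; financial account: sale of domestic government bonds to non-residents 202.4, foreign purchases of equities on the domestic stock exchange 418.3.)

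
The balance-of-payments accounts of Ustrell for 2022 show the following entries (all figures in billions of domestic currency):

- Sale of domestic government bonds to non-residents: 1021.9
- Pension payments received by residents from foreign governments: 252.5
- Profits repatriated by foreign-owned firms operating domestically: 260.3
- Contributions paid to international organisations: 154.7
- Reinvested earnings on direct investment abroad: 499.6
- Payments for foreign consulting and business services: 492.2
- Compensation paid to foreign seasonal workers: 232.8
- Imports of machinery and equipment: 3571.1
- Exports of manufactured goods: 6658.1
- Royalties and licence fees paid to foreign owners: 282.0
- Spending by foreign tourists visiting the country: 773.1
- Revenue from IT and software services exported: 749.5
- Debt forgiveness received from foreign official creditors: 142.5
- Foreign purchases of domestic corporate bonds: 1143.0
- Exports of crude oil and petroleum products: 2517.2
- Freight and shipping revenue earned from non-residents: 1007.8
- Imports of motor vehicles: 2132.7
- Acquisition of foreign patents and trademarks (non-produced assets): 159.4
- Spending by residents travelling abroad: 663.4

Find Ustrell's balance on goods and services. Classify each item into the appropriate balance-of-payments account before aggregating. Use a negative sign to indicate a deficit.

4564.3

Goods: -2132.7 + 6658.1 + 2517.2 - 3571.1 = 3471.5
Services: -663.4 + 773.1 + 1007.8 - 492.2 + 749.5 - 282.0 = 1092.8
Trade balance = 3471.5 + 1092.8 = 4564.3
(Excluded from the trade balance — financial account: sale of domestic government bonds to non-residents 1021.9, foreign purchases of domestic corporate bonds 1143.0; secondary income: pension payments received by residents from foreign governments 252.5, contributions paid to international organisations 154.7; primary income: profits repatriated by foreign-owned firms operating domestically 260.3, reinvested earnings on direct investment abroad 499.6, compensation paid to foreign seasonal workers 232.8; capital account: debt forgiveness received from foreign official creditors 142.5, acquisition of foreign patents and trademarks (non-produced assets) 159.4.)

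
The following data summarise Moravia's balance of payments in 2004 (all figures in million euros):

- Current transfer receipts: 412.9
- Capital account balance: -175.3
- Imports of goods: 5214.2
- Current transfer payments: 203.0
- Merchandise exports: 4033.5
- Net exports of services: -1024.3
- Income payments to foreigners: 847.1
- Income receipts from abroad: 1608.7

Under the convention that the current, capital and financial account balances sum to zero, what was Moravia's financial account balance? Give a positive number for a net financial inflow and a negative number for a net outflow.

Goods balance = 4033.5 - 5214.2 = -1180.7
Services balance = -1024.3
Trade balance (goods + services) = -1180.7 + (-1024.3) = -2205.0
Net primary income = 1608.7 - 847.1 = 761.6
Net secondary income = 412.9 - 203.0 = 209.9
Current account = -2205.0 + 761.6 + 209.9 = -1233.5
Financial account = -(-1233.5 + (-175.3)) = 1408.8

1408.8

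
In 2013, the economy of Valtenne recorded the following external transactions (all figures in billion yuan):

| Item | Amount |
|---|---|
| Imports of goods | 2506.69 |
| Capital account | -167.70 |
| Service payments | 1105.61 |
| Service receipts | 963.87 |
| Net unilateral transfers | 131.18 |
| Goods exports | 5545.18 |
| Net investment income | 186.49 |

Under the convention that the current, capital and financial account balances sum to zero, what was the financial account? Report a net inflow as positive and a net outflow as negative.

-3046.72

Goods balance = 5545.18 - 2506.69 = 3038.49
Services balance = 963.87 - 1105.61 = -141.74
Trade balance (goods + services) = 3038.49 + (-141.74) = 2896.75
Net primary income = 186.49
Net secondary income = 131.18
Current account = 2896.75 + 186.49 + 131.18 = 3214.42
Financial account = -(3214.42 + (-167.70)) = -3046.72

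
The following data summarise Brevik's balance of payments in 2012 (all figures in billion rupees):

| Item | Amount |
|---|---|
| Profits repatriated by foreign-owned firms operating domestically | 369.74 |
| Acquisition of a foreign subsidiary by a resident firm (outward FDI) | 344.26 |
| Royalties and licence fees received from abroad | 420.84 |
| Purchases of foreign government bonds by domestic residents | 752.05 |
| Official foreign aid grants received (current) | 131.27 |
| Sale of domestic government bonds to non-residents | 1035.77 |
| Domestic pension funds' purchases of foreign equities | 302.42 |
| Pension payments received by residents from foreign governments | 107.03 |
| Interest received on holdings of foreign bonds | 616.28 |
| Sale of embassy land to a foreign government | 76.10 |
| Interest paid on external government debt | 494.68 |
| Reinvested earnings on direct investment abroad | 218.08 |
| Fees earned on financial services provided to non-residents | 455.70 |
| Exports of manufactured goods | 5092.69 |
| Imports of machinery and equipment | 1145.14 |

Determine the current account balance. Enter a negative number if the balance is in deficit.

5032.33

Goods: 5092.69 - 1145.14 = 3947.55
Services: 455.70 + 420.84 = 876.54
Primary income: -494.68 + 616.28 + 218.08 - 369.74 = -30.06
Secondary income: 107.03 + 131.27 = 238.30
Current account = 3947.55 + 876.54 + (-30.06) + 238.30 = 5032.33
(Excluded from the current account — financial account: acquisition of a foreign subsidiary by a resident firm (outward FDI) 344.26, purchases of foreign government bonds by domestic residents 752.05, sale of domestic government bonds to non-residents 1035.77, domestic pension funds' purchases of foreign equities 302.42; capital account: sale of embassy land to a foreign government 76.10.)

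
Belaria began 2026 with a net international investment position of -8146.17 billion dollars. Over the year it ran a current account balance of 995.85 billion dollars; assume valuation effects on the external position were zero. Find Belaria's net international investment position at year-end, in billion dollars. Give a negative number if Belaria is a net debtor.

-7150.32

With no valuation effects, change in NIIP = current account = 995.85
End-of-year NIIP = -8146.17 + 995.85 = -7150.32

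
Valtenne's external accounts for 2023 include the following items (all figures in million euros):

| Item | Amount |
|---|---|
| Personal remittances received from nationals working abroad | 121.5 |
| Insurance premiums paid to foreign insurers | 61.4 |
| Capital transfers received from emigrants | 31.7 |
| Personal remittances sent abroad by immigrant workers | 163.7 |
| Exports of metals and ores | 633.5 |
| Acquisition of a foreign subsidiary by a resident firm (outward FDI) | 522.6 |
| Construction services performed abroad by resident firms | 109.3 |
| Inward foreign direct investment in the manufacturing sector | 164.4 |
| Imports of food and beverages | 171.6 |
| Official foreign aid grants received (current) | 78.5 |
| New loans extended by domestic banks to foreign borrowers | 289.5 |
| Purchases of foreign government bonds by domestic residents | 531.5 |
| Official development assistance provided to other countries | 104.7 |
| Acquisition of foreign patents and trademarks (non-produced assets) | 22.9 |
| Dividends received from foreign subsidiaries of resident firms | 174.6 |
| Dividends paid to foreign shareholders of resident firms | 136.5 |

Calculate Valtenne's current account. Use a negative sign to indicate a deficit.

Goods: -171.6 + 633.5 = 461.9
Services: 109.3 - 61.4 = 47.9
Primary income: 174.6 - 136.5 = 38.1
Secondary income: 121.5 - 104.7 - 163.7 + 78.5 = -68.4
Current account = 461.9 + 47.9 + 38.1 + (-68.4) = 479.5
(Excluded from the current account — capital account: capital transfers received from emigrants 31.7, acquisition of foreign patents and trademarks (non-produced assets) 22.9; financial account: acquisition of a foreign subsidiary by a resident firm (outward FDI) 522.6, inward foreign direct investment in the manufacturing sector 164.4, new loans extended by domestic banks to foreign borrowers 289.5, purchases of foreign government bonds by domestic residents 531.5.)

479.5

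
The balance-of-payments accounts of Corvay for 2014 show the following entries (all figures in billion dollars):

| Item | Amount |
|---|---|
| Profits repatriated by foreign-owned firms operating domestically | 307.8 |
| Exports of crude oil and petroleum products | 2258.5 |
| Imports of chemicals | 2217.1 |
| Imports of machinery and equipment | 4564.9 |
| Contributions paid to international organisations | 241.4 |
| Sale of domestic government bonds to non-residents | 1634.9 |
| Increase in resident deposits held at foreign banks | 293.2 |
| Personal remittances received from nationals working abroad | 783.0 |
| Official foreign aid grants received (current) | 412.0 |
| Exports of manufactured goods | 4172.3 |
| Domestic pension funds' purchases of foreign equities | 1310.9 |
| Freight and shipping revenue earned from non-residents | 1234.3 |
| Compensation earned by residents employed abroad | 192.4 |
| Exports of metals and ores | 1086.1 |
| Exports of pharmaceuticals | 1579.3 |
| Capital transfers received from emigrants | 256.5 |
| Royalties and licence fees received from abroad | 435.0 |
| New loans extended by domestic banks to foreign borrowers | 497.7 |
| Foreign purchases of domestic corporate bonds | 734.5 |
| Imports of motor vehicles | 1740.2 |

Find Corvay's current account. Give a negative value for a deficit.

3081.5

Goods: 4172.3 + 1579.3 + 2258.5 - 4564.9 - 1740.2 - 2217.1 + 1086.1 = 574.0
Services: 1234.3 + 435.0 = 1669.3
Primary income: 192.4 - 307.8 = -115.4
Secondary income: 783.0 - 241.4 + 412.0 = 953.6
Current account = 574.0 + 1669.3 + (-115.4) + 953.6 = 3081.5
(Excluded from the current account — financial account: sale of domestic government bonds to non-residents 1634.9, increase in resident deposits held at foreign banks 293.2, domestic pension funds' purchases of foreign equities 1310.9, new loans extended by domestic banks to foreign borrowers 497.7, foreign purchases of domestic corporate bonds 734.5; capital account: capital transfers received from emigrants 256.5.)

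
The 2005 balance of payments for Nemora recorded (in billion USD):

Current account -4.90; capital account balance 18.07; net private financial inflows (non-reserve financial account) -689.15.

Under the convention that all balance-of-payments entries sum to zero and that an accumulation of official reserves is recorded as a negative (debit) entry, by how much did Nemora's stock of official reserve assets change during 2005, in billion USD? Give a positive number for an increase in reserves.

-675.98

Official reserve transactions balance = -((-4.90) + 18.07 + (-689.15)) = 675.98
An accumulation of reserves is recorded as a debit (negative entry), so the change in the stock of reserves is the negative of that balance.
Change in official reserves = -(675.98) = -675.98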